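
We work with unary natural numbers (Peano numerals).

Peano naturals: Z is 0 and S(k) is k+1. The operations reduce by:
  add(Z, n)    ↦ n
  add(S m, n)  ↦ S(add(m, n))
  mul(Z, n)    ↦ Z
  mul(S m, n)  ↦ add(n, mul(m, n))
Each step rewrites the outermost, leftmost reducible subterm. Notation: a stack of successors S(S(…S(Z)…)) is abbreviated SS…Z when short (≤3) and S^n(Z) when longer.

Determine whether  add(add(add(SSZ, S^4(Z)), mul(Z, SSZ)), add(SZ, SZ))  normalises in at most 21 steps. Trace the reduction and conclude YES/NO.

Answer: YES — reaches normal form S^8(Z) in 20 ≤ 21 steps

Derivation:
  start: add(add(add(SSZ, S^4(Z)), mul(Z, SSZ)), add(SZ, SZ))
  step 1: add(add(S(add(SZ, S^4(Z))), mul(Z, SSZ)), add(SZ, SZ))
  step 2: add(S(add(add(SZ, S^4(Z)), mul(Z, SSZ))), add(SZ, SZ))
  step 3: S(add(add(add(SZ, S^4(Z)), mul(Z, SSZ)), add(SZ, SZ)))
  step 4: S(add(add(S(add(Z, S^4(Z))), mul(Z, SSZ)), add(SZ, SZ)))
  step 5: S(add(S(add(add(Z, S^4(Z)), mul(Z, SSZ))), add(SZ, SZ)))
  step 6: S(S(add(add(add(Z, S^4(Z)), mul(Z, SSZ)), add(SZ, SZ))))
  step 7: S(S(add(add(S^4(Z), mul(Z, SSZ)), add(SZ, SZ))))
  step 8: S(S(add(S(add(SSSZ, mul(Z, SSZ))), add(SZ, SZ))))
  step 9: S(S(S(add(add(SSSZ, mul(Z, SSZ)), add(SZ, SZ)))))
  step 10: S(S(S(add(S(add(SSZ, mul(Z, SSZ))), add(SZ, SZ)))))
  step 11: S(S(S(S(add(add(SSZ, mul(Z, SSZ)), add(SZ, SZ))))))
  step 12: S(S(S(S(add(S(add(SZ, mul(Z, SSZ))), add(SZ, SZ))))))
  step 13: S(S(S(S(S(add(add(SZ, mul(Z, SSZ)), add(SZ, SZ)))))))
  step 14: S(S(S(S(S(add(S(add(Z, mul(Z, SSZ))), add(SZ, SZ)))))))
  step 15: S(S(S(S(S(S(add(add(Z, mul(Z, SSZ)), add(SZ, SZ))))))))
  step 16: S(S(S(S(S(S(add(mul(Z, SSZ), add(SZ, SZ))))))))
  step 17: S(S(S(S(S(S(add(Z, add(SZ, SZ))))))))
  step 18: S(S(S(S(S(S(add(SZ, SZ)))))))
  step 19: S(S(S(S(S(S(S(add(Z, SZ))))))))
  step 20: S^8(Z)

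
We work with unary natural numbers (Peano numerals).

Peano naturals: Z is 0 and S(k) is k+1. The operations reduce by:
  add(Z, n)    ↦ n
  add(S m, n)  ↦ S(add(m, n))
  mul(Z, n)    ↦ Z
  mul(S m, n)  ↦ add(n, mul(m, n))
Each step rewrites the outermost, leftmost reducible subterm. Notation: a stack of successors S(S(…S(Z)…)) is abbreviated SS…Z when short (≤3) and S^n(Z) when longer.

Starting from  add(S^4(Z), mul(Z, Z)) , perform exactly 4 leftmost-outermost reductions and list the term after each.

  start: add(S^4(Z), mul(Z, Z))
  →1  S(add(SSSZ, mul(Z, Z)))
  →2  S(S(add(SSZ, mul(Z, Z))))
  →3  S(S(S(add(SZ, mul(Z, Z)))))
  →4  S(S(S(S(add(Z, mul(Z, Z))))))

Answer: after 4 steps: S(S(S(S(add(Z, mul(Z, Z))))))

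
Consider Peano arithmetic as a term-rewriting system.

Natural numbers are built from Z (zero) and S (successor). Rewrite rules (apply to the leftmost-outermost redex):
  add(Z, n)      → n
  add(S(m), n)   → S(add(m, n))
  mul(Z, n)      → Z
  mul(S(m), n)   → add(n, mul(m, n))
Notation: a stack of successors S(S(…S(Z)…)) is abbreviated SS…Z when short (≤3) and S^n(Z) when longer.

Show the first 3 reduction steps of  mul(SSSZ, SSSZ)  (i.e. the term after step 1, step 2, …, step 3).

  start: mul(SSSZ, SSSZ)
  [1] add(SSSZ, mul(SSZ, SSSZ))
  [2] S(add(SSZ, mul(SSZ, SSSZ)))
  [3] S(S(add(SZ, mul(SSZ, SSSZ))))

Answer: after 3 steps: S(S(add(SZ, mul(SSZ, SSSZ))))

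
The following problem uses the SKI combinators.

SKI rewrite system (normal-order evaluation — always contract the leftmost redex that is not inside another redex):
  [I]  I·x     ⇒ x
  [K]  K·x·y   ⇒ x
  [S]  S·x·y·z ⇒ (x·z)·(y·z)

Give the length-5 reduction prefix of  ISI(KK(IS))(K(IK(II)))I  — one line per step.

  start: ISI(KK(IS))(K(IK(II)))I
  step 1: SI(KK(IS))(K(IK(II)))I
  step 2: I(K(IK(II)))(KK(IS)(K(IK(II))))I
  step 3: K(IK(II))(KK(IS)(K(IK(II))))I
  step 4: IK(II)I
  step 5: K(II)I

Answer: after 5 steps: K(II)I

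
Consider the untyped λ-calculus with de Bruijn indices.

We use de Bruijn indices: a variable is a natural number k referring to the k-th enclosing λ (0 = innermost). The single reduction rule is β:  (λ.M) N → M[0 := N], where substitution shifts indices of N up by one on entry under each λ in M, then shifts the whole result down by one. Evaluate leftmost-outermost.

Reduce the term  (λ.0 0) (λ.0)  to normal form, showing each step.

Answer: normal form = λ.0  (in 2 steps)

Derivation:
  start: (λ.0 0) (λ.0)
  [1] (λ.0) (λ.0)
  [2] λ.0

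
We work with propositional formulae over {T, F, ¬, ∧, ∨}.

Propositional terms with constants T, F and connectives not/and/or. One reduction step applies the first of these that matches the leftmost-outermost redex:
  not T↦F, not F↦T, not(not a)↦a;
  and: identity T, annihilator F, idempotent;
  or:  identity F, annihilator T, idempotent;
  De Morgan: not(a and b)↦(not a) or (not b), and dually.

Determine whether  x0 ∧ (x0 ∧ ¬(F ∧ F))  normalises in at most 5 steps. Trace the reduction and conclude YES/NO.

  start: x0 ∧ (x0 ∧ ¬(F ∧ F))
  →1  x0 ∧ (x0 ∧ (¬F ∨ ¬F))
  →2  x0 ∧ (x0 ∧ ¬F)
  →3  x0 ∧ (x0 ∧ T)
  →4  x0 ∧ x0
  →5  x0

Answer: YES — reaches normal form x0 in 5 ≤ 5 steps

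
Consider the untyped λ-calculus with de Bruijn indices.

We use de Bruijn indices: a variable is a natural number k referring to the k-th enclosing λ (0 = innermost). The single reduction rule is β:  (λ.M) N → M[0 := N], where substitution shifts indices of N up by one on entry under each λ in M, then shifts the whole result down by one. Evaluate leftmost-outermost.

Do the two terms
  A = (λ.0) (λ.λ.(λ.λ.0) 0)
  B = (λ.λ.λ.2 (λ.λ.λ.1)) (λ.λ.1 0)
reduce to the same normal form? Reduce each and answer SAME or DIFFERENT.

Answer: DIFFERENT — A ⇓ λ.λ.λ.0, B ⇓ λ.λ.λ.λ.λ.1

Derivation:
Term A:
  start: (λ.0) (λ.λ.(λ.λ.0) 0)
  [1] λ.λ.(λ.λ.0) 0
  [2] λ.λ.λ.0

Term B:
  start: (λ.λ.λ.2 (λ.λ.λ.1)) (λ.λ.1 0)
  [1] λ.λ.(λ.λ.1 0) (λ.λ.λ.1)
  [2] λ.λ.λ.(λ.λ.λ.1) 0
  [3] λ.λ.λ.λ.λ.1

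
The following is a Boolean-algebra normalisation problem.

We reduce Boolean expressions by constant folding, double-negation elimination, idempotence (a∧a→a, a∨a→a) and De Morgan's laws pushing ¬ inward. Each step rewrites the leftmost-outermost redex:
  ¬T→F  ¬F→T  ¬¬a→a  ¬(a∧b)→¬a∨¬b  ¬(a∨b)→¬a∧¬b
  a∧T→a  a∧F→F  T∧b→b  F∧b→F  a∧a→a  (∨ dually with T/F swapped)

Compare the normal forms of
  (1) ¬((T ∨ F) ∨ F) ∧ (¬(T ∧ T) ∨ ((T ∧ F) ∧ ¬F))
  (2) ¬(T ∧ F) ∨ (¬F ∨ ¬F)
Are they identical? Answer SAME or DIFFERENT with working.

Answer: DIFFERENT — A ⇓ F, B ⇓ T

Derivation:
Term A:
  start: ¬((T ∨ F) ∨ F) ∧ (¬(T ∧ T) ∨ ((T ∧ F) ∧ ¬F))
  [1] (¬(T ∨ F) ∧ ¬F) ∧ (¬(T ∧ T) ∨ ((T ∧ F) ∧ ¬F))
  [2] ((¬T ∧ ¬F) ∧ ¬F) ∧ (¬(T ∧ T) ∨ ((T ∧ F) ∧ ¬F))
  [3] ((F ∧ ¬F) ∧ ¬F) ∧ (¬(T ∧ T) ∨ ((T ∧ F) ∧ ¬F))
  [4] (F ∧ ¬F) ∧ (¬(T ∧ T) ∨ ((T ∧ F) ∧ ¬F))
  [5] F ∧ (¬(T ∧ T) ∨ ((T ∧ F) ∧ ¬F))
  [6] F

Term B:
  start: ¬(T ∧ F) ∨ (¬F ∨ ¬F)
  [1] (¬T ∨ ¬F) ∨ (¬F ∨ ¬F)
  [2] (F ∨ ¬F) ∨ (¬F ∨ ¬F)
  [3] ¬F ∨ (¬F ∨ ¬F)
  [4] T ∨ (¬F ∨ ¬F)
  [5] T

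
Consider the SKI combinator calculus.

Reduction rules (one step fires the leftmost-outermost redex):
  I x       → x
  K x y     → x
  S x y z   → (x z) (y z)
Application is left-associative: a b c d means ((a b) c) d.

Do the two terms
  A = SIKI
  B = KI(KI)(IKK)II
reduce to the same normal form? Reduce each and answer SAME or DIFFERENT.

Answer: SAME — A ⇓ KI, B ⇓ KI

Reduction:
Term A:
  start: SIKI
  →1  II(KI)
  →2  I(KI)
  →3  KI

Term B:
  start: KI(KI)(IKK)II
  →1  I(IKK)II
  →2  IKKII
  →3  KKII
  →4  KI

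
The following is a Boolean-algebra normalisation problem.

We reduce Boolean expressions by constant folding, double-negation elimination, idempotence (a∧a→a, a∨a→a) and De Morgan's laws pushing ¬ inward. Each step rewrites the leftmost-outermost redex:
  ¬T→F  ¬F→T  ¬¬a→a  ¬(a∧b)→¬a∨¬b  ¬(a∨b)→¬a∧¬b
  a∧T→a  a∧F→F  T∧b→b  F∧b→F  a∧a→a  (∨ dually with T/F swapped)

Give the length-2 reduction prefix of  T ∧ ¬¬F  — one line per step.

  start: T ∧ ¬¬F
  →1  ¬¬F
  →2  F

Answer: after 2 steps: F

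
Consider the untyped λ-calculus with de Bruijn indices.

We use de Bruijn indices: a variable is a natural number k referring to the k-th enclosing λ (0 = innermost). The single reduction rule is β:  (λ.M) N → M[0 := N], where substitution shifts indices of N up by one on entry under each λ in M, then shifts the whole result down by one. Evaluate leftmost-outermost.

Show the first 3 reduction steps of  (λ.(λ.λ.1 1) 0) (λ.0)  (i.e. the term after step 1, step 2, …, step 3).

  start: (λ.(λ.λ.1 1) 0) (λ.0)
  [1] (λ.λ.1 1) (λ.0)
  [2] λ.(λ.0) (λ.0)
  [3] λ.λ.0

Answer: after 3 steps: λ.λ.0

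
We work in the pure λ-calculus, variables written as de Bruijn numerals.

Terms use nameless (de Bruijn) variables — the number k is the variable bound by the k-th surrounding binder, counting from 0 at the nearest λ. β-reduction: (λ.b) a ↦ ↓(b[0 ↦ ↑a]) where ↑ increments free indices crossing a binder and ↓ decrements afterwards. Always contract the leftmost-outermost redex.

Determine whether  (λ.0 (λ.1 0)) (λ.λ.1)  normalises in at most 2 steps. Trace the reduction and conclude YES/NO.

  start: (λ.0 (λ.1 0)) (λ.λ.1)
  →1  (λ.λ.1) (λ.(λ.λ.1) 0)
  →2  λ.λ.(λ.λ.1) 0

Answer: NO — after 2 steps the term is λ.λ.(λ.λ.1) 0, not yet normal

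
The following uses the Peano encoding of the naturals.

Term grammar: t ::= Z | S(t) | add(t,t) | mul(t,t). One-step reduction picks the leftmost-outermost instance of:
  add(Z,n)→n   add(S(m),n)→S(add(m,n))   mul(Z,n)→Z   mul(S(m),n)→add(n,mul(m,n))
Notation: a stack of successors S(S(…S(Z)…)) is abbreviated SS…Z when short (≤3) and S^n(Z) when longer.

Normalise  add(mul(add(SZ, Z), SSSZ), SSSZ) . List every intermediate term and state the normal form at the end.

  start: add(mul(add(SZ, Z), SSSZ), SSSZ)
  [1] add(mul(S(add(Z, Z)), SSSZ), SSSZ)
  [2] add(add(SSSZ, mul(add(Z, Z), SSSZ)), SSSZ)
  [3] add(S(add(SSZ, mul(add(Z, Z), SSSZ))), SSSZ)
  [4] S(add(add(SSZ, mul(add(Z, Z), SSSZ)), SSSZ))
  [5] S(add(S(add(SZ, mul(add(Z, Z), SSSZ))), SSSZ))
  [6] S(S(add(add(SZ, mul(add(Z, Z), SSSZ)), SSSZ)))
  [7] S(S(add(S(add(Z, mul(add(Z, Z), SSSZ))), SSSZ)))
  [8] S(S(S(add(add(Z, mul(add(Z, Z), SSSZ)), SSSZ))))
  [9] S(S(S(add(mul(add(Z, Z), SSSZ), SSSZ))))
  [10] S(S(S(add(mul(Z, SSSZ), SSSZ))))
  [11] S(S(S(add(Z, SSSZ))))
  [12] S^6(Z)

Answer: normal form = S^6(Z)  (in 12 steps)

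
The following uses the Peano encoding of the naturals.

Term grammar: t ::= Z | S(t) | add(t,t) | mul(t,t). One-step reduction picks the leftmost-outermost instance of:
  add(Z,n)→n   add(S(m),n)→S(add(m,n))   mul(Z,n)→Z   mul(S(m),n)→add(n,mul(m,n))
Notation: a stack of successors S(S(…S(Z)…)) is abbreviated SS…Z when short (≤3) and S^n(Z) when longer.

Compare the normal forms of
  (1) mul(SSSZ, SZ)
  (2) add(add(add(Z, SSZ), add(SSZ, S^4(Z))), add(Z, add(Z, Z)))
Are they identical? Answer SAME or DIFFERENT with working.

Term A:
  start: mul(SSSZ, SZ)
  [1] add(SZ, mul(SSZ, SZ))
  [2] S(add(Z, mul(SSZ, SZ)))
  [3] S(mul(SSZ, SZ))
  [4] S(add(SZ, mul(SZ, SZ)))
  [5] S(S(add(Z, mul(SZ, SZ))))
  [6] S(S(mul(SZ, SZ)))
  [7] S(S(add(SZ, mul(Z, SZ))))
  [8] S(S(S(add(Z, mul(Z, SZ)))))
  [9] S(S(S(mul(Z, SZ))))
  [10] SSSZ

Term B:
  start: add(add(add(Z, SSZ), add(SSZ, S^4(Z))), add(Z, add(Z, Z)))
  [1] add(add(SSZ, add(SSZ, S^4(Z))), add(Z, add(Z, Z)))
  [2] add(S(add(SZ, add(SSZ, S^4(Z)))), add(Z, add(Z, Z)))
  [3] S(add(add(SZ, add(SSZ, S^4(Z))), add(Z, add(Z, Z))))
  [4] S(add(S(add(Z, add(SSZ, S^4(Z)))), add(Z, add(Z, Z))))
  [5] S(S(add(add(Z, add(SSZ, S^4(Z))), add(Z, add(Z, Z)))))
  [6] S(S(add(add(SSZ, S^4(Z)), add(Z, add(Z, Z)))))
  [7] S(S(add(S(add(SZ, S^4(Z))), add(Z, add(Z, Z)))))
  [8] S(S(S(add(add(SZ, S^4(Z)), add(Z, add(Z, Z))))))
  [9] S(S(S(add(S(add(Z, S^4(Z))), add(Z, add(Z, Z))))))
  [10] S(S(S(S(add(add(Z, S^4(Z)), add(Z, add(Z, Z)))))))
  [11] S(S(S(S(add(S^4(Z), add(Z, add(Z, Z)))))))
  [12] S(S(S(S(S(add(SSSZ, add(Z, add(Z, Z))))))))
  [13] S(S(S(S(S(S(add(SSZ, add(Z, add(Z, Z)))))))))
  [14] S(S(S(S(S(S(S(add(SZ, add(Z, add(Z, Z))))))))))
  [15] S(S(S(S(S(S(S(S(add(Z, add(Z, add(Z, Z)))))))))))
  [16] S(S(S(S(S(S(S(S(add(Z, add(Z, Z))))))))))
  [17] S(S(S(S(S(S(S(S(add(Z, Z)))))))))
  [18] S^8(Z)

Answer: DIFFERENT — A ⇓ SSSZ, B ⇓ S^8(Z)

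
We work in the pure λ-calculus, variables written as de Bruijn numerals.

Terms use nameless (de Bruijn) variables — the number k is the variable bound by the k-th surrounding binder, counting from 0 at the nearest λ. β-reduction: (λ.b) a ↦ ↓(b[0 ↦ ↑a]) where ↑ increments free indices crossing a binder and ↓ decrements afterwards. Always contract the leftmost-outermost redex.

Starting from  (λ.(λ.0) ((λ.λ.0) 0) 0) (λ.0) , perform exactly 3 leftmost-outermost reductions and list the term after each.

  start: (λ.(λ.0) ((λ.λ.0) 0) 0) (λ.0)
  →1  (λ.0) ((λ.λ.0) (λ.0)) (λ.0)
  →2  (λ.λ.0) (λ.0) (λ.0)
  →3  (λ.0) (λ.0)

Answer: after 3 steps: (λ.0) (λ.0)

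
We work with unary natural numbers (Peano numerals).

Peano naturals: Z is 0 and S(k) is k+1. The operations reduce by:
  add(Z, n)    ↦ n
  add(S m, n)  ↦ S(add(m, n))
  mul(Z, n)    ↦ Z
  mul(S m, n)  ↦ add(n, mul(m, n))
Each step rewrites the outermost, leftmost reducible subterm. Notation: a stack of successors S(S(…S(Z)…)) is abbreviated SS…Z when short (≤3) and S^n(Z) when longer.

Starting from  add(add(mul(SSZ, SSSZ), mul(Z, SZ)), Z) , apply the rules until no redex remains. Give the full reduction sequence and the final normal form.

Answer: normal form = S^6(Z)  (in 26 steps)

Working:
  start: add(add(mul(SSZ, SSSZ), mul(Z, SZ)), Z)
  [1] add(add(add(SSSZ, mul(SZ, SSSZ)), mul(Z, SZ)), Z)
  [2] add(add(S(add(SSZ, mul(SZ, SSSZ))), mul(Z, SZ)), Z)
  [3] add(S(add(add(SSZ, mul(SZ, SSSZ)), mul(Z, SZ))), Z)
  [4] S(add(add(add(SSZ, mul(SZ, SSSZ)), mul(Z, SZ)), Z))
  [5] S(add(add(S(add(SZ, mul(SZ, SSSZ))), mul(Z, SZ)), Z))
  [6] S(add(S(add(add(SZ, mul(SZ, SSSZ)), mul(Z, SZ))), Z))
  [7] S(S(add(add(add(SZ, mul(SZ, SSSZ)), mul(Z, SZ)), Z)))
  [8] S(S(add(add(S(add(Z, mul(SZ, SSSZ))), mul(Z, SZ)), Z)))
  [9] S(S(add(S(add(add(Z, mul(SZ, SSSZ)), mul(Z, SZ))), Z)))
  [10] S(S(S(add(add(add(Z, mul(SZ, SSSZ)), mul(Z, SZ)), Z))))
  [11] S(S(S(add(add(mul(SZ, SSSZ), mul(Z, SZ)), Z))))
  [12] S(S(S(add(add(add(SSSZ, mul(Z, SSSZ)), mul(Z, SZ)), Z))))
  [13] S(S(S(add(add(S(add(SSZ, mul(Z, SSSZ))), mul(Z, SZ)), Z))))
  [14] S(S(S(add(S(add(add(SSZ, mul(Z, SSSZ)), mul(Z, SZ))), Z))))
  [15] S(S(S(S(add(add(add(SSZ, mul(Z, SSSZ)), mul(Z, SZ)), Z)))))
  [16] S(S(S(S(add(add(S(add(SZ, mul(Z, SSSZ))), mul(Z, SZ)), Z)))))
  [17] S(S(S(S(add(S(add(add(SZ, mul(Z, SSSZ)), mul(Z, SZ))), Z)))))
  [18] S(S(S(S(S(add(add(add(SZ, mul(Z, SSSZ)), mul(Z, SZ)), Z))))))
  [19] S(S(S(S(S(add(add(S(add(Z, mul(Z, SSSZ))), mul(Z, SZ)), Z))))))
  [20] S(S(S(S(S(add(S(add(add(Z, mul(Z, SSSZ)), mul(Z, SZ))), Z))))))
  [21] S(S(S(S(S(S(add(add(add(Z, mul(Z, SSSZ)), mul(Z, SZ)), Z)))))))
  [22] S(S(S(S(S(S(add(add(mul(Z, SSSZ), mul(Z, SZ)), Z)))))))
  [23] S(S(S(S(S(S(add(add(Z, mul(Z, SZ)), Z)))))))
  [24] S(S(S(S(S(S(add(mul(Z, SZ), Z)))))))
  [25] S(S(S(S(S(S(add(Z, Z)))))))
  [26] S^6(Z)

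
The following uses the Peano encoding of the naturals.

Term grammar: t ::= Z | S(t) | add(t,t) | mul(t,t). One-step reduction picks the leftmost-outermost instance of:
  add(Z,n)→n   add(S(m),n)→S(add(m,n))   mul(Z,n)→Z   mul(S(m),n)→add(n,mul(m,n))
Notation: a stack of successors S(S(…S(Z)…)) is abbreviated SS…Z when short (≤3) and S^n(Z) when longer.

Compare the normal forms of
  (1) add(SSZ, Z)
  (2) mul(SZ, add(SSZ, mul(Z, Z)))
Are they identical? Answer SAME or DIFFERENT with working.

Term A:
  start: add(SSZ, Z)
  →1  S(add(SZ, Z))
  →2  S(S(add(Z, Z)))
  →3  SSZ

Term B:
  start: mul(SZ, add(SSZ, mul(Z, Z)))
  →1  add(add(SSZ, mul(Z, Z)), mul(Z, add(SSZ, mul(Z, Z))))
  →2  add(S(add(SZ, mul(Z, Z))), mul(Z, add(SSZ, mul(Z, Z))))
  →3  S(add(add(SZ, mul(Z, Z)), mul(Z, add(SSZ, mul(Z, Z)))))
  →4  S(add(S(add(Z, mul(Z, Z))), mul(Z, add(SSZ, mul(Z, Z)))))
  →5  S(S(add(add(Z, mul(Z, Z)), mul(Z, add(SSZ, mul(Z, Z))))))
  →6  S(S(add(mul(Z, Z), mul(Z, add(SSZ, mul(Z, Z))))))
  →7  S(S(add(Z, mul(Z, add(SSZ, mul(Z, Z))))))
  →8  S(S(mul(Z, add(SSZ, mul(Z, Z)))))
  →9  SSZ

Answer: SAME — A ⇓ SSZ, B ⇓ SSZ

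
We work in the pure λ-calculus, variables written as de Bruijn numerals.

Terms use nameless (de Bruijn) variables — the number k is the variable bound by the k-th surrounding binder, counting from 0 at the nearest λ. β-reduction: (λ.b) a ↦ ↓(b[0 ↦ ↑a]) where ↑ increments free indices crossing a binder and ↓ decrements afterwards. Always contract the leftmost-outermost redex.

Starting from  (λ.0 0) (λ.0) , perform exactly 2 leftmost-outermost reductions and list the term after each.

  start: (λ.0 0) (λ.0)
  →1  (λ.0) (λ.0)
  →2  λ.0

Answer: after 2 steps: λ.0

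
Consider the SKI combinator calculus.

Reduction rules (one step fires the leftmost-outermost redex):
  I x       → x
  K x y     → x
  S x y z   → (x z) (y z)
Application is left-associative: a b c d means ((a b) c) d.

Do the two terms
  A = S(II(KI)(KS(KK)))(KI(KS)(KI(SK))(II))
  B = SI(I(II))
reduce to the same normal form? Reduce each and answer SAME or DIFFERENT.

Term A:
  start: S(II(KI)(KS(KK)))(KI(KS)(KI(SK))(II))
  [1] S(I(KI)(KS(KK)))(KI(KS)(KI(SK))(II))
  [2] S(KI(KS(KK)))(KI(KS)(KI(SK))(II))
  [3] SI(KI(KS)(KI(SK))(II))
  [4] SI(I(KI(SK))(II))
  [5] SI(KI(SK)(II))
  [6] SI(I(II))
  [7] SI(II)
  [8] SII

Term B:
  start: SI(I(II))
  [1] SI(II)
  [2] SII

Answer: SAME — A ⇓ SII, B ⇓ SII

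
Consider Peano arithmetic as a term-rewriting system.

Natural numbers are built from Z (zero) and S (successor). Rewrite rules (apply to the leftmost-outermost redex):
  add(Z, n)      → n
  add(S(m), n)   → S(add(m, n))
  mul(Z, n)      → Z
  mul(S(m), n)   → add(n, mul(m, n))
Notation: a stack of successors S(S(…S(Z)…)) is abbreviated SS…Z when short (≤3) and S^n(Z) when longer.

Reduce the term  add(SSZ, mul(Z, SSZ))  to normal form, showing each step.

Answer: normal form = SSZ  (in 4 steps)

Derivation:
  start: add(SSZ, mul(Z, SSZ))
  →1  S(add(SZ, mul(Z, SSZ)))
  →2  S(S(add(Z, mul(Z, SSZ))))
  →3  S(S(mul(Z, SSZ)))
  →4  SSZ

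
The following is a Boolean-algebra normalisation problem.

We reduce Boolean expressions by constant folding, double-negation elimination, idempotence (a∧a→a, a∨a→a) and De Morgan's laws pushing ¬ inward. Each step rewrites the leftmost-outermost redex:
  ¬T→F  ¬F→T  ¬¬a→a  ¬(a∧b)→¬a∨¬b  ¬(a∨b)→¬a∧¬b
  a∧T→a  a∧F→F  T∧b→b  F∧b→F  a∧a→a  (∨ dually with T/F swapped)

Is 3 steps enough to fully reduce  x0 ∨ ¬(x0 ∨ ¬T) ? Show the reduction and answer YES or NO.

  start: x0 ∨ ¬(x0 ∨ ¬T)
  [1] x0 ∨ (¬x0 ∧ ¬¬T)
  [2] x0 ∨ (¬x0 ∧ T)
  [3] x0 ∨ ¬x0

Answer: YES — reaches normal form x0 ∨ ¬x0 in 3 ≤ 3 steps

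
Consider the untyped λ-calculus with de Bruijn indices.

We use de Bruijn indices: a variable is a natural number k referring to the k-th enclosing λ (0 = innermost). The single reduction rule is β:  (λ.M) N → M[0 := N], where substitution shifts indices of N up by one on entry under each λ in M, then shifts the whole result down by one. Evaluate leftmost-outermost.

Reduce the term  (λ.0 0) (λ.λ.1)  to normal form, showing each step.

Answer: normal form = λ.λ.λ.1  (in 2 steps)

Reduction:
  start: (λ.0 0) (λ.λ.1)
  →1  (λ.λ.1) (λ.λ.1)
  →2  λ.λ.λ.1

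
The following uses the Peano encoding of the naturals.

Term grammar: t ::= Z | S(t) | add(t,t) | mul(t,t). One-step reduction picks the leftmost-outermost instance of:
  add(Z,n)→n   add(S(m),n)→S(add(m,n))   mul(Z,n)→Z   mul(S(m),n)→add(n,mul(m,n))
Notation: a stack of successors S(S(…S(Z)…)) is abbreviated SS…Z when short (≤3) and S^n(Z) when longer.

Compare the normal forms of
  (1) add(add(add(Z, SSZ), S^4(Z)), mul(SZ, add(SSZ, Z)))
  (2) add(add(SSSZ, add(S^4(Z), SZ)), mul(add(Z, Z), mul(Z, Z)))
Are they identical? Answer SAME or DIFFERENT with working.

Term A:
  start: add(add(add(Z, SSZ), S^4(Z)), mul(SZ, add(SSZ, Z)))
  step 1: add(add(SSZ, S^4(Z)), mul(SZ, add(SSZ, Z)))
  step 2: add(S(add(SZ, S^4(Z))), mul(SZ, add(SSZ, Z)))
  step 3: S(add(add(SZ, S^4(Z)), mul(SZ, add(SSZ, Z))))
  step 4: S(add(S(add(Z, S^4(Z))), mul(SZ, add(SSZ, Z))))
  step 5: S(S(add(add(Z, S^4(Z)), mul(SZ, add(SSZ, Z)))))
  step 6: S(S(add(S^4(Z), mul(SZ, add(SSZ, Z)))))
  step 7: S(S(S(add(SSSZ, mul(SZ, add(SSZ, Z))))))
  step 8: S(S(S(S(add(SSZ, mul(SZ, add(SSZ, Z)))))))
  step 9: S(S(S(S(S(add(SZ, mul(SZ, add(SSZ, Z))))))))
  step 10: S(S(S(S(S(S(add(Z, mul(SZ, add(SSZ, Z)))))))))
  step 11: S(S(S(S(S(S(mul(SZ, add(SSZ, Z))))))))
  step 12: S(S(S(S(S(S(add(add(SSZ, Z), mul(Z, add(SSZ, Z)))))))))
  step 13: S(S(S(S(S(S(add(S(add(SZ, Z)), mul(Z, add(SSZ, Z)))))))))
  step 14: S(S(S(S(S(S(S(add(add(SZ, Z), mul(Z, add(SSZ, Z))))))))))
  step 15: S(S(S(S(S(S(S(add(S(add(Z, Z)), mul(Z, add(SSZ, Z))))))))))
  step 16: S(S(S(S(S(S(S(S(add(add(Z, Z), mul(Z, add(SSZ, Z)))))))))))
  step 17: S(S(S(S(S(S(S(S(add(Z, mul(Z, add(SSZ, Z)))))))))))
  step 18: S(S(S(S(S(S(S(S(mul(Z, add(SSZ, Z))))))))))
  step 19: S^8(Z)

Term B:
  start: add(add(SSSZ, add(S^4(Z), SZ)), mul(add(Z, Z), mul(Z, Z)))
  step 1: add(S(add(SSZ, add(S^4(Z), SZ))), mul(add(Z, Z), mul(Z, Z)))
  step 2: S(add(add(SSZ, add(S^4(Z), SZ)), mul(add(Z, Z), mul(Z, Z))))
  step 3: S(add(S(add(SZ, add(S^4(Z), SZ))), mul(add(Z, Z), mul(Z, Z))))
  step 4: S(S(add(add(SZ, add(S^4(Z), SZ)), mul(add(Z, Z), mul(Z, Z)))))
  step 5: S(S(add(S(add(Z, add(S^4(Z), SZ))), mul(add(Z, Z), mul(Z, Z)))))
  step 6: S(S(S(add(add(Z, add(S^4(Z), SZ)), mul(add(Z, Z), mul(Z, Z))))))
  step 7: S(S(S(add(add(S^4(Z), SZ), mul(add(Z, Z), mul(Z, Z))))))
  step 8: S(S(S(add(S(add(SSSZ, SZ)), mul(add(Z, Z), mul(Z, Z))))))
  step 9: S(S(S(S(add(add(SSSZ, SZ), mul(add(Z, Z), mul(Z, Z)))))))
  step 10: S(S(S(S(add(S(add(SSZ, SZ)), mul(add(Z, Z), mul(Z, Z)))))))
  step 11: S(S(S(S(S(add(add(SSZ, SZ), mul(add(Z, Z), mul(Z, Z))))))))
  step 12: S(S(S(S(S(add(S(add(SZ, SZ)), mul(add(Z, Z), mul(Z, Z))))))))
  step 13: S(S(S(S(S(S(add(add(SZ, SZ), mul(add(Z, Z), mul(Z, Z)))))))))
  step 14: S(S(S(S(S(S(add(S(add(Z, SZ)), mul(add(Z, Z), mul(Z, Z)))))))))
  step 15: S(S(S(S(S(S(S(add(add(Z, SZ), mul(add(Z, Z), mul(Z, Z))))))))))
  step 16: S(S(S(S(S(S(S(add(SZ, mul(add(Z, Z), mul(Z, Z))))))))))
  step 17: S(S(S(S(S(S(S(S(add(Z, mul(add(Z, Z), mul(Z, Z)))))))))))
  step 18: S(S(S(S(S(S(S(S(mul(add(Z, Z), mul(Z, Z))))))))))
  step 19: S(S(S(S(S(S(S(S(mul(Z, mul(Z, Z))))))))))
  step 20: S^8(Z)

Answer: SAME — A ⇓ S^8(Z), B ⇓ S^8(Z)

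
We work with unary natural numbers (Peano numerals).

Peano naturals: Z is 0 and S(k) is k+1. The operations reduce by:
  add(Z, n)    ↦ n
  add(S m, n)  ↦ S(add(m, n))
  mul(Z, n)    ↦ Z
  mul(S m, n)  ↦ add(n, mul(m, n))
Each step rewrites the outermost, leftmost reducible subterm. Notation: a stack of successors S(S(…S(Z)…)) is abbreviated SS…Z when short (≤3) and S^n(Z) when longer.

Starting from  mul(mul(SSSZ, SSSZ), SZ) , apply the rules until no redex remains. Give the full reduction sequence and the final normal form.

Answer: normal form = S^9(Z)  (in 44 steps)

Derivation:
  start: mul(mul(SSSZ, SSSZ), SZ)
  →1  mul(add(SSSZ, mul(SSZ, SSSZ)), SZ)
  →2  mul(S(add(SSZ, mul(SSZ, SSSZ))), SZ)
  →3  add(SZ, mul(add(SSZ, mul(SSZ, SSSZ)), SZ))
  →4  S(add(Z, mul(add(SSZ, mul(SSZ, SSSZ)), SZ)))
  →5  S(mul(add(SSZ, mul(SSZ, SSSZ)), SZ))
  →6  S(mul(S(add(SZ, mul(SSZ, SSSZ))), SZ))
  →7  S(add(SZ, mul(add(SZ, mul(SSZ, SSSZ)), SZ)))
  →8  S(S(add(Z, mul(add(SZ, mul(SSZ, SSSZ)), SZ))))
  →9  S(S(mul(add(SZ, mul(SSZ, SSSZ)), SZ)))
  →10  S(S(mul(S(add(Z, mul(SSZ, SSSZ))), SZ)))
  →11  S(S(add(SZ, mul(add(Z, mul(SSZ, SSSZ)), SZ))))
  →12  S(S(S(add(Z, mul(add(Z, mul(SSZ, SSSZ)), SZ)))))
  →13  S(S(S(mul(add(Z, mul(SSZ, SSSZ)), SZ))))
  →14  S(S(S(mul(mul(SSZ, SSSZ), SZ))))
  →15  S(S(S(mul(add(SSSZ, mul(SZ, SSSZ)), SZ))))
  →16  S(S(S(mul(S(add(SSZ, mul(SZ, SSSZ))), SZ))))
  →17  S(S(S(add(SZ, mul(add(SSZ, mul(SZ, SSSZ)), SZ)))))
  →18  S(S(S(S(add(Z, mul(add(SSZ, mul(SZ, SSSZ)), SZ))))))
  →19  S(S(S(S(mul(add(SSZ, mul(SZ, SSSZ)), SZ)))))
  →20  S(S(S(S(mul(S(add(SZ, mul(SZ, SSSZ))), SZ)))))
  →21  S(S(S(S(add(SZ, mul(add(SZ, mul(SZ, SSSZ)), SZ))))))
  →22  S(S(S(S(S(add(Z, mul(add(SZ, mul(SZ, SSSZ)), SZ)))))))
  →23  S(S(S(S(S(mul(add(SZ, mul(SZ, SSSZ)), SZ))))))
  →24  S(S(S(S(S(mul(S(add(Z, mul(SZ, SSSZ))), SZ))))))
  →25  S(S(S(S(S(add(SZ, mul(add(Z, mul(SZ, SSSZ)), SZ)))))))
  →26  S(S(S(S(S(S(add(Z, mul(add(Z, mul(SZ, SSSZ)), SZ))))))))
  →27  S(S(S(S(S(S(mul(add(Z, mul(SZ, SSSZ)), SZ)))))))
  →28  S(S(S(S(S(S(mul(mul(SZ, SSSZ), SZ)))))))
  →29  S(S(S(S(S(S(mul(add(SSSZ, mul(Z, SSSZ)), SZ)))))))
  →30  S(S(S(S(S(S(mul(S(add(SSZ, mul(Z, SSSZ))), SZ)))))))
  →31  S(S(S(S(S(S(add(SZ, mul(add(SSZ, mul(Z, SSSZ)), SZ))))))))
  →32  S(S(S(S(S(S(S(add(Z, mul(add(SSZ, mul(Z, SSSZ)), SZ)))))))))
  →33  S(S(S(S(S(S(S(mul(add(SSZ, mul(Z, SSSZ)), SZ))))))))
  →34  S(S(S(S(S(S(S(mul(S(add(SZ, mul(Z, SSSZ))), SZ))))))))
  →35  S(S(S(S(S(S(S(add(SZ, mul(add(SZ, mul(Z, SSSZ)), SZ)))))))))
  →36  S(S(S(S(S(S(S(S(add(Z, mul(add(SZ, mul(Z, SSSZ)), SZ))))))))))
  →37  S(S(S(S(S(S(S(S(mul(add(SZ, mul(Z, SSSZ)), SZ)))))))))
  →38  S(S(S(S(S(S(S(S(mul(S(add(Z, mul(Z, SSSZ))), SZ)))))))))
  →39  S(S(S(S(S(S(S(S(add(SZ, mul(add(Z, mul(Z, SSSZ)), SZ))))))))))
  →40  S(S(S(S(S(S(S(S(S(add(Z, mul(add(Z, mul(Z, SSSZ)), SZ)))))))))))
  →41  S(S(S(S(S(S(S(S(S(mul(add(Z, mul(Z, SSSZ)), SZ))))))))))
  →42  S(S(S(S(S(S(S(S(S(mul(mul(Z, SSSZ), SZ))))))))))
  →43  S(S(S(S(S(S(S(S(S(mul(Z, SZ))))))))))
  →44  S^9(Z)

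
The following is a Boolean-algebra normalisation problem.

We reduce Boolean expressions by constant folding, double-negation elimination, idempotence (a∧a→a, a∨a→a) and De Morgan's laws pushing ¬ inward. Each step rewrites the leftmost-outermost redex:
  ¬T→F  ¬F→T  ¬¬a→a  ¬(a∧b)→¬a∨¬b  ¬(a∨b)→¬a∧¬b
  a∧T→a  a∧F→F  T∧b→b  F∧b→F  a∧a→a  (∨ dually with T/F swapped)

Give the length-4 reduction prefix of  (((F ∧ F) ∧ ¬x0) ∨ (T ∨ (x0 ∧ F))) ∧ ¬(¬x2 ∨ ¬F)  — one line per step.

Answer: after 4 steps: T ∧ ¬(¬x2 ∨ ¬F)

Reduction:
  start: (((F ∧ F) ∧ ¬x0) ∨ (T ∨ (x0 ∧ F))) ∧ ¬(¬x2 ∨ ¬F)
  [1] ((F ∧ ¬x0) ∨ (T ∨ (x0 ∧ F))) ∧ ¬(¬x2 ∨ ¬F)
  [2] (F ∨ (T ∨ (x0 ∧ F))) ∧ ¬(¬x2 ∨ ¬F)
  [3] (T ∨ (x0 ∧ F)) ∧ ¬(¬x2 ∨ ¬F)
  [4] T ∧ ¬(¬x2 ∨ ¬F)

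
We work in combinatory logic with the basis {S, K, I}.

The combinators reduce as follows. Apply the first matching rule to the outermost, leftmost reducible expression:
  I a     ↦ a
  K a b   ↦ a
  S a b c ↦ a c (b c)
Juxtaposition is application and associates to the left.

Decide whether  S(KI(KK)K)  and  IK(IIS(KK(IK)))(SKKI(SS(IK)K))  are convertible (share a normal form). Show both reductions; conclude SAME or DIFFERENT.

Answer: SAME — A ⇓ SK, B ⇓ SK

Derivation:
Term A:
  start: S(KI(KK)K)
  [1] S(IK)
  [2] SK

Term B:
  start: IK(IIS(KK(IK)))(SKKI(SS(IK)K))
  [1] K(IIS(KK(IK)))(SKKI(SS(IK)K))
  [2] IIS(KK(IK))
  [3] IS(KK(IK))
  [4] S(KK(IK))
  [5] SK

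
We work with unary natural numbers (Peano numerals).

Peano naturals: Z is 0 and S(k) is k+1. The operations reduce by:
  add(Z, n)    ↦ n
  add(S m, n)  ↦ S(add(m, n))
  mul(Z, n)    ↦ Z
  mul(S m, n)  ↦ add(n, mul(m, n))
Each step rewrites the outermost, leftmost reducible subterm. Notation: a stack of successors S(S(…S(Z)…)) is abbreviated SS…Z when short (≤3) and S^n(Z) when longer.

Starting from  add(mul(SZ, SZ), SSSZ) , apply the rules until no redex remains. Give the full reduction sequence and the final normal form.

Answer: normal form = S^4(Z)  (in 6 steps)

Working:
  start: add(mul(SZ, SZ), SSSZ)
  →1  add(add(SZ, mul(Z, SZ)), SSSZ)
  →2  add(S(add(Z, mul(Z, SZ))), SSSZ)
  →3  S(add(add(Z, mul(Z, SZ)), SSSZ))
  →4  S(add(mul(Z, SZ), SSSZ))
  →5  S(add(Z, SSSZ))
  →6  S^4(Z)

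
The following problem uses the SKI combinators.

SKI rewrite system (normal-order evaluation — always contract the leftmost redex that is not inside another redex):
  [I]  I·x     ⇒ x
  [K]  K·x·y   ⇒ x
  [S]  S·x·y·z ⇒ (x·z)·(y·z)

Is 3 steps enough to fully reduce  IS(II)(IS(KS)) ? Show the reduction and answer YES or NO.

Answer: YES — reaches normal form SI(S(KS)) in 3 ≤ 3 steps

Reduction:
  start: IS(II)(IS(KS))
  [1] S(II)(IS(KS))
  [2] SI(IS(KS))
  [3] SI(S(KS))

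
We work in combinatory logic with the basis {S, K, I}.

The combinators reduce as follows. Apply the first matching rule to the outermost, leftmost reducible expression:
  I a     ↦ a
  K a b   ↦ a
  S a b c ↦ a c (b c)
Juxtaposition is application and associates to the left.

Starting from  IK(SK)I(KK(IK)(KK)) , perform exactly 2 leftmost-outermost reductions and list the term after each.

  start: IK(SK)I(KK(IK)(KK))
  step 1: K(SK)I(KK(IK)(KK))
  step 2: SK(KK(IK)(KK))

Answer: after 2 steps: SK(KK(IK)(KK))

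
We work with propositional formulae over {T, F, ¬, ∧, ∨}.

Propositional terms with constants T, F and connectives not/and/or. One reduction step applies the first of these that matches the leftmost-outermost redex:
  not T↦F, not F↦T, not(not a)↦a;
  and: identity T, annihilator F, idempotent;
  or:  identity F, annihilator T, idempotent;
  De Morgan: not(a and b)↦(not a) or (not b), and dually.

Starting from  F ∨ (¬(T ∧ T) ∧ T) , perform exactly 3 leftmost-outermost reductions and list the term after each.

Answer: after 3 steps: ¬T ∨ ¬T

Derivation:
  start: F ∨ (¬(T ∧ T) ∧ T)
  →1  ¬(T ∧ T) ∧ T
  →2  ¬(T ∧ T)
  →3  ¬T ∨ ¬T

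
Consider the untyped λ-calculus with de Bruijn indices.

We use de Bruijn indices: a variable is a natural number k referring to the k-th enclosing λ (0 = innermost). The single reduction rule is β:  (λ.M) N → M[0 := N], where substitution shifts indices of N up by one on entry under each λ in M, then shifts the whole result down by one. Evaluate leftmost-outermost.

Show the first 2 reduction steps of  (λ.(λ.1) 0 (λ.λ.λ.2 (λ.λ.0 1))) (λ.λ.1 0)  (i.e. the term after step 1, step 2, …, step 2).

  start: (λ.(λ.1) 0 (λ.λ.λ.2 (λ.λ.0 1))) (λ.λ.1 0)
  [1] (λ.λ.λ.1 0) (λ.λ.1 0) (λ.λ.λ.2 (λ.λ.0 1))
  [2] (λ.λ.1 0) (λ.λ.λ.2 (λ.λ.0 1))

Answer: after 2 steps: (λ.λ.1 0) (λ.λ.λ.2 (λ.λ.0 1))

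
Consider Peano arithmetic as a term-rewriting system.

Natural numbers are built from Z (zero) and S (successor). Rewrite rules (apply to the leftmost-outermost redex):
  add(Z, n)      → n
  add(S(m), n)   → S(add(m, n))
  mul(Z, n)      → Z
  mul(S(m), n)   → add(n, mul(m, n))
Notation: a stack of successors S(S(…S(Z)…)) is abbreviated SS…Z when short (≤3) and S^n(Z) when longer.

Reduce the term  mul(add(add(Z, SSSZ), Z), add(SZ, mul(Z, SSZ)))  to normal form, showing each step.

Answer: normal form = SSSZ  (in 24 steps)

Derivation:
  start: mul(add(add(Z, SSSZ), Z), add(SZ, mul(Z, SSZ)))
  [1] mul(add(SSSZ, Z), add(SZ, mul(Z, SSZ)))
  [2] mul(S(add(SSZ, Z)), add(SZ, mul(Z, SSZ)))
  [3] add(add(SZ, mul(Z, SSZ)), mul(add(SSZ, Z), add(SZ, mul(Z, SSZ))))
  [4] add(S(add(Z, mul(Z, SSZ))), mul(add(SSZ, Z), add(SZ, mul(Z, SSZ))))
  [5] S(add(add(Z, mul(Z, SSZ)), mul(add(SSZ, Z), add(SZ, mul(Z, SSZ)))))
  [6] S(add(mul(Z, SSZ), mul(add(SSZ, Z), add(SZ, mul(Z, SSZ)))))
  [7] S(add(Z, mul(add(SSZ, Z), add(SZ, mul(Z, SSZ)))))
  [8] S(mul(add(SSZ, Z), add(SZ, mul(Z, SSZ))))
  [9] S(mul(S(add(SZ, Z)), add(SZ, mul(Z, SSZ))))
  [10] S(add(add(SZ, mul(Z, SSZ)), mul(add(SZ, Z), add(SZ, mul(Z, SSZ)))))
  [11] S(add(S(add(Z, mul(Z, SSZ))), mul(add(SZ, Z), add(SZ, mul(Z, SSZ)))))
  [12] S(S(add(add(Z, mul(Z, SSZ)), mul(add(SZ, Z), add(SZ, mul(Z, SSZ))))))
  [13] S(S(add(mul(Z, SSZ), mul(add(SZ, Z), add(SZ, mul(Z, SSZ))))))
  [14] S(S(add(Z, mul(add(SZ, Z), add(SZ, mul(Z, SSZ))))))
  [15] S(S(mul(add(SZ, Z), add(SZ, mul(Z, SSZ)))))
  [16] S(S(mul(S(add(Z, Z)), add(SZ, mul(Z, SSZ)))))
  [17] S(S(add(add(SZ, mul(Z, SSZ)), mul(add(Z, Z), add(SZ, mul(Z, SSZ))))))
  [18] S(S(add(S(add(Z, mul(Z, SSZ))), mul(add(Z, Z), add(SZ, mul(Z, SSZ))))))
  [19] S(S(S(add(add(Z, mul(Z, SSZ)), mul(add(Z, Z), add(SZ, mul(Z, SSZ)))))))
  [20] S(S(S(add(mul(Z, SSZ), mul(add(Z, Z), add(SZ, mul(Z, SSZ)))))))
  [21] S(S(S(add(Z, mul(add(Z, Z), add(SZ, mul(Z, SSZ)))))))
  [22] S(S(S(mul(add(Z, Z), add(SZ, mul(Z, SSZ))))))
  [23] S(S(S(mul(Z, add(SZ, mul(Z, SSZ))))))
  [24] SSSZ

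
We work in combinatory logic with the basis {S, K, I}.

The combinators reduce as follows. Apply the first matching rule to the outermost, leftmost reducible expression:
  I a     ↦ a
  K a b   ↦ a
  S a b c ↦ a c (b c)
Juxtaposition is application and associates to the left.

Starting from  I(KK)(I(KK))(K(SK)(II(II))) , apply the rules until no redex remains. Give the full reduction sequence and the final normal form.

  start: I(KK)(I(KK))(K(SK)(II(II)))
  [1] KK(I(KK))(K(SK)(II(II)))
  [2] K(K(SK)(II(II)))
  [3] K(SK)

Answer: normal form = K(SK)  (in 3 steps)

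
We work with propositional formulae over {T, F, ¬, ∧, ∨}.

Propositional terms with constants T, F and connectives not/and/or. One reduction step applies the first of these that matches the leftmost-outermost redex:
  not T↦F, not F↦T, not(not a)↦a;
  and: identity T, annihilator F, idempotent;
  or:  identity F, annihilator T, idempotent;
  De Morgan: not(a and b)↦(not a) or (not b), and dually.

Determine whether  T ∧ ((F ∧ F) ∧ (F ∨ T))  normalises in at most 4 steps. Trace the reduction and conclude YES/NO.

Answer: YES — reaches normal form F in 3 ≤ 4 steps

Derivation:
  start: T ∧ ((F ∧ F) ∧ (F ∨ T))
  [1] (F ∧ F) ∧ (F ∨ T)
  [2] F ∧ (F ∨ T)
  [3] F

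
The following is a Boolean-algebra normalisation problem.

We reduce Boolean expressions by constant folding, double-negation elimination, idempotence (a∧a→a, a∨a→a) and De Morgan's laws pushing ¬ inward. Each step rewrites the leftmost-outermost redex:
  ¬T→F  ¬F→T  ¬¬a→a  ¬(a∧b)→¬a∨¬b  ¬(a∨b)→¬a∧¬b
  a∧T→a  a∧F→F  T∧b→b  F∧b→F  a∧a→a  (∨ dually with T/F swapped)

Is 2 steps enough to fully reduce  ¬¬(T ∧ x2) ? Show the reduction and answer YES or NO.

  start: ¬¬(T ∧ x2)
  [1] T ∧ x2
  [2] x2

Answer: YES — reaches normal form x2 in 2 ≤ 2 steps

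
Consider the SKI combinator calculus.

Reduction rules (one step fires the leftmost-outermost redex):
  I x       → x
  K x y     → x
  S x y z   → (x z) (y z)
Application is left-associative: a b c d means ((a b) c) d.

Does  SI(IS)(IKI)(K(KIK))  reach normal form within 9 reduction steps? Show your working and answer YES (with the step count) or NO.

  start: SI(IS)(IKI)(K(KIK))
  [1] I(IKI)(IS(IKI))(K(KIK))
  [2] IKI(IS(IKI))(K(KIK))
  [3] KI(IS(IKI))(K(KIK))
  [4] I(K(KIK))
  [5] K(KIK)
  [6] KI

Answer: YES — reaches normal form KI in 6 ≤ 9 steps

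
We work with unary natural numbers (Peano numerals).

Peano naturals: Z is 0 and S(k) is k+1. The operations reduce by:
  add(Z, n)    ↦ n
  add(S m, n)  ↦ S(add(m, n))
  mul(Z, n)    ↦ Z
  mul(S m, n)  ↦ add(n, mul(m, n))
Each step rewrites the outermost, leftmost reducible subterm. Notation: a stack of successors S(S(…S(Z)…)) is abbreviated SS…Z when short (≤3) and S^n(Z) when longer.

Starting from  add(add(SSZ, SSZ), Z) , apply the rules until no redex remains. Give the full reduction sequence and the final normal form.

Answer: normal form = S^4(Z)  (in 8 steps)

Working:
  start: add(add(SSZ, SSZ), Z)
  step 1: add(S(add(SZ, SSZ)), Z)
  step 2: S(add(add(SZ, SSZ), Z))
  step 3: S(add(S(add(Z, SSZ)), Z))
  step 4: S(S(add(add(Z, SSZ), Z)))
  step 5: S(S(add(SSZ, Z)))
  step 6: S(S(S(add(SZ, Z))))
  step 7: S(S(S(S(add(Z, Z)))))
  step 8: S^4(Z)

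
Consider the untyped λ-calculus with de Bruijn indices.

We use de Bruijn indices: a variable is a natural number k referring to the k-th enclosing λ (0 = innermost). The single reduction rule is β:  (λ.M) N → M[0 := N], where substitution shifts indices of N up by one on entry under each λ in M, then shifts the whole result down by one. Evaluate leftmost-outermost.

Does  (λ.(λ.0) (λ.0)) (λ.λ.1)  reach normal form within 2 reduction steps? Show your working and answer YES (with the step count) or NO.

Answer: YES — reaches normal form λ.0 in 2 ≤ 2 steps

Derivation:
  start: (λ.(λ.0) (λ.0)) (λ.λ.1)
  →1  (λ.0) (λ.0)
  →2  λ.0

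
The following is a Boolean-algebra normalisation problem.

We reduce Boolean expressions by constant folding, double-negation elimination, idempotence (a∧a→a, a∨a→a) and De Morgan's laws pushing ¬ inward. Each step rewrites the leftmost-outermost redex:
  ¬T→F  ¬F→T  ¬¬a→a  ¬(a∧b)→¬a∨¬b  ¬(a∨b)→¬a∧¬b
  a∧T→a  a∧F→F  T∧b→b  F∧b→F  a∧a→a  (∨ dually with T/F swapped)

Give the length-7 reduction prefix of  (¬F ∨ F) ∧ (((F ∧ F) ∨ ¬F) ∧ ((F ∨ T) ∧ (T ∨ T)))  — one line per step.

Answer: after 7 steps: (F ∨ T) ∧ (T ∨ T)

Derivation:
  start: (¬F ∨ F) ∧ (((F ∧ F) ∨ ¬F) ∧ ((F ∨ T) ∧ (T ∨ T)))
  step 1: ¬F ∧ (((F ∧ F) ∨ ¬F) ∧ ((F ∨ T) ∧ (T ∨ T)))
  step 2: T ∧ (((F ∧ F) ∨ ¬F) ∧ ((F ∨ T) ∧ (T ∨ T)))
  step 3: ((F ∧ F) ∨ ¬F) ∧ ((F ∨ T) ∧ (T ∨ T))
  step 4: (F ∨ ¬F) ∧ ((F ∨ T) ∧ (T ∨ T))
  step 5: ¬F ∧ ((F ∨ T) ∧ (T ∨ T))
  step 6: T ∧ ((F ∨ T) ∧ (T ∨ T))
  step 7: (F ∨ T) ∧ (T ∨ T)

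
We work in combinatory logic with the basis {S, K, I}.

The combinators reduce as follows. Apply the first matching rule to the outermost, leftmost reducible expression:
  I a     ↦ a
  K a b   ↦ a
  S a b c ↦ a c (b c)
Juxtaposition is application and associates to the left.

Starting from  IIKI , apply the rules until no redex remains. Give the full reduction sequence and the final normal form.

  start: IIKI
  →1  IKI
  →2  KI

Answer: normal form = KI  (in 2 steps)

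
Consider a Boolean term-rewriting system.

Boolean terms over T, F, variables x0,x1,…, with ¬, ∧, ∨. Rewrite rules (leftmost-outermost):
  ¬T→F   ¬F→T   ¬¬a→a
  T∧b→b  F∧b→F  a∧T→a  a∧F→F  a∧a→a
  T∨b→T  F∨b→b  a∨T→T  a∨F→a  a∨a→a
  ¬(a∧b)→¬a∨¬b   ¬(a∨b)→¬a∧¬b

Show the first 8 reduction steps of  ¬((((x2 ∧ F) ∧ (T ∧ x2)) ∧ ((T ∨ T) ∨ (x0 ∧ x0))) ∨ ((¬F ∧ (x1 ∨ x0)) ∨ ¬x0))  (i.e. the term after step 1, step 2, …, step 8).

  start: ¬((((x2 ∧ F) ∧ (T ∧ x2)) ∧ ((T ∨ T) ∨ (x0 ∧ x0))) ∨ ((¬F ∧ (x1 ∨ x0)) ∨ ¬x0))
  step 1: ¬(((x2 ∧ F) ∧ (T ∧ x2)) ∧ ((T ∨ T) ∨ (x0 ∧ x0))) ∧ ¬((¬F ∧ (x1 ∨ x0)) ∨ ¬x0)
  step 2: (¬((x2 ∧ F) ∧ (T ∧ x2)) ∨ ¬((T ∨ T) ∨ (x0 ∧ x0))) ∧ ¬((¬F ∧ (x1 ∨ x0)) ∨ ¬x0)
  step 3: ((¬(x2 ∧ F) ∨ ¬(T ∧ x2)) ∨ ¬((T ∨ T) ∨ (x0 ∧ x0))) ∧ ¬((¬F ∧ (x1 ∨ x0)) ∨ ¬x0)
  step 4: (((¬x2 ∨ ¬F) ∨ ¬(T ∧ x2)) ∨ ¬((T ∨ T) ∨ (x0 ∧ x0))) ∧ ¬((¬F ∧ (x1 ∨ x0)) ∨ ¬x0)
  step 5: (((¬x2 ∨ T) ∨ ¬(T ∧ x2)) ∨ ¬((T ∨ T) ∨ (x0 ∧ x0))) ∧ ¬((¬F ∧ (x1 ∨ x0)) ∨ ¬x0)
  step 6: ((T ∨ ¬(T ∧ x2)) ∨ ¬((T ∨ T) ∨ (x0 ∧ x0))) ∧ ¬((¬F ∧ (x1 ∨ x0)) ∨ ¬x0)
  step 7: (T ∨ ¬((T ∨ T) ∨ (x0 ∧ x0))) ∧ ¬((¬F ∧ (x1 ∨ x0)) ∨ ¬x0)
  step 8: T ∧ ¬((¬F ∧ (x1 ∨ x0)) ∨ ¬x0)

Answer: after 8 steps: T ∧ ¬((¬F ∧ (x1 ∨ x0)) ∨ ¬x0)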